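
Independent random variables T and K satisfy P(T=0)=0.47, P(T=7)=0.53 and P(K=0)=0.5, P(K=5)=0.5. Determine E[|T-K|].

E[|T-K|] = Σ_t Σ_k |t-k| · P(T=t)P(K=k)
 = 0·0.235 + 5·0.235 + 7·0.265 + 2·0.265
 = 0 + 1.175 + 1.855 + 0.53
 = 3.56

3.56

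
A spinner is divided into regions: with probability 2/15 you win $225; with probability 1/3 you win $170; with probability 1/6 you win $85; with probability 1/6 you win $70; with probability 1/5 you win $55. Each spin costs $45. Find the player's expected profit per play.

E[payout] = 225·2/15 + 170·1/3 + 85·1/6 + 70·1/6 + 55·1/5
 = 30 + 170/3 + 85/6 + 35/3 + 11
 = 247/2
Net = 247/2 - 45 = 157/2

78.5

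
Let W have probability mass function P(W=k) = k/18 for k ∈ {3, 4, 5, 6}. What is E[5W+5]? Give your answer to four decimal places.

28.8889

E[5W+5] = Σ (5w+5)·P(W=w)
 = 20·1/6 + 25·2/9 + 30·5/18 + 35·1/3
 = 10/3 + 50/9 + 25/3 + 35/3
 = 260/9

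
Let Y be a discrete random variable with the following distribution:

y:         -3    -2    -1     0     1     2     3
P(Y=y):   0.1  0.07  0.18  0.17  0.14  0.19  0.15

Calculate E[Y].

0.35

E[Y] = Σ y·P(Y=y)
 = (-3)·0.1 + (-2)·0.07 + (-1)·0.18 + 0·0.17 + 1·0.14 + 2·0.19 + 3·0.15
 = (-0.3) + (-0.14) + (-0.18) + 0 + 0.14 + 0.38 + 0.45
 = 0.35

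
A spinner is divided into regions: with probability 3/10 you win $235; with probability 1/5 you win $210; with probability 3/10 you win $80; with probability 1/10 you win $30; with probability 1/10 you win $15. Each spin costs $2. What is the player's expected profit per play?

E[payout] = 235·3/10 + 210·1/5 + 80·3/10 + 30·1/10 + 15·1/10
 = 141/2 + 42 + 24 + 3 + 3/2
 = 141
Net = 141 - 2 = 139

139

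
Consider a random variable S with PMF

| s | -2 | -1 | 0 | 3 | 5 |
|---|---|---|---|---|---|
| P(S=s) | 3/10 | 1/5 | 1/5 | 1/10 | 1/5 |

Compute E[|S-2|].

E[|S-2|] = Σ |s-2|·P(S=s)
 = 4·3/10 + 3·1/5 + 2·1/5 + 1·1/10 + 3·1/5
 = 6/5 + 3/5 + 2/5 + 1/10 + 3/5
 = 29/10

2.9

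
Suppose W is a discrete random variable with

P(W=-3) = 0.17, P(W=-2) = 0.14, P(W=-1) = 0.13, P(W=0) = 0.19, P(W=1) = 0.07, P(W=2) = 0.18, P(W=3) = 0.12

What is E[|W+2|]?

E[|W+2|] = Σ |w+2|·P(W=w)
 = 1·0.17 + 0·0.14 + 1·0.13 + 2·0.19 + 3·0.07 + 4·0.18 + 5·0.12
 = 0.17 + 0 + 0.13 + 0.38 + 0.21 + 0.72 + 0.6
 = 2.21

2.21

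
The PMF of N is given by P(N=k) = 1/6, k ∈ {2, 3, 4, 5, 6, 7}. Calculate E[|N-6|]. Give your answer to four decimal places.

1.8333

E[|N-6|] = Σ |n-6|·P(N=n)
 = 4·1/6 + 3·1/6 + 2·1/6 + 1·1/6 + 0·1/6 + 1·1/6
 = 2/3 + 1/2 + 1/3 + 1/6 + 0 + 1/6
 = 11/6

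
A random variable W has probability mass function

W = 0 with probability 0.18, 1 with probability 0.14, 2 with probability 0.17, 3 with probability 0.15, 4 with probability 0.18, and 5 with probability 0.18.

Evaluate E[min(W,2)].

E[min(W,2)] = Σ min(w,2)·P(W=w)
 = 0·0.18 + 1·0.14 + 2·0.17 + 2·0.15 + 2·0.18 + 2·0.18
 = 0 + 0.14 + 0.34 + 0.3 + 0.36 + 0.36
 = 1.5

1.5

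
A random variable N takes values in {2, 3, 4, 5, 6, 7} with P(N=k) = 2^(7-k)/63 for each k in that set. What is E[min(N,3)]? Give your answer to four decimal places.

E[min(N,3)] = Σ min(n,3)·P(N=n)
 = 2·32/63 + 3·16/63 + 3·8/63 + 3·4/63 + 3·2/63 + 3·1/63
 = 64/63 + 16/21 + 8/21 + 4/21 + 2/21 + 1/21
 = 157/63

2.4921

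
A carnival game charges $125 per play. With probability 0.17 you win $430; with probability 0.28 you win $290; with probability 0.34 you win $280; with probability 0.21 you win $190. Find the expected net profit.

164.4

E[payout] = 430·0.17 + 290·0.28 + 280·0.34 + 190·0.21
 = 73.1 + 81.2 + 95.2 + 39.9
 = 289.4
Net = 289.4 - 125 = 164.4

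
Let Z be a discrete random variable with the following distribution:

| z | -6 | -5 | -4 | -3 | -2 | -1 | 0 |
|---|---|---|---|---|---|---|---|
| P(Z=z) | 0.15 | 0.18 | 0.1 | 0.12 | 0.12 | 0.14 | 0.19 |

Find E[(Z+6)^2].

13.92

E[(Z+6)^2] = Σ (z+6)^2·P(Z=z)
 = 0·0.15 + 1·0.18 + 4·0.1 + 9·0.12 + 16·0.12 + 25·0.14 + 36·0.19
 = 0 + 0.18 + 0.4 + 1.08 + 1.92 + 3.5 + 6.84
 = 13.92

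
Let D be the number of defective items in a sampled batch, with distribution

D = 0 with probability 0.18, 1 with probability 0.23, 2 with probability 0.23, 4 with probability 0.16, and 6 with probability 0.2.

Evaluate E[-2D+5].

-0.06

E[-2D+5] = Σ (-2d+5)·P(D=d)
 = 5·0.18 + 3·0.23 + 1·0.23 + (-3)·0.16 + (-7)·0.2
 = 0.9 + 0.69 + 0.23 + (-0.48) + (-1.4)
 = -0.06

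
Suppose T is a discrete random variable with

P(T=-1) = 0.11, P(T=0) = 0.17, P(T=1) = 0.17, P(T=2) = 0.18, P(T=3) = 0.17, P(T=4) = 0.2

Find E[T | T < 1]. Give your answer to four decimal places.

-0.3929

P(T < 1) = 0.11 + 0.17 = 0.28.
E[T | T < 1] = [(-1)·0.11 + 0·0.17] / 0.28
 = -0.11 / 0.28
 = -11/28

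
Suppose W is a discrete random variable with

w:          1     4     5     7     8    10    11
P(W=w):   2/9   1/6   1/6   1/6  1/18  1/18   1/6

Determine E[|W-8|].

E[|W-8|] = Σ |w-8|·P(W=w)
 = 7·2/9 + 4·1/6 + 3·1/6 + 1·1/6 + 0·1/18 + 2·1/18 + 3·1/6
 = 14/9 + 2/3 + 1/2 + 1/6 + 0 + 1/9 + 1/2
 = 7/2

3.5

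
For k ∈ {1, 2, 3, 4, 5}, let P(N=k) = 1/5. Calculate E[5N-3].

E[5N-3] = Σ (5n-3)·P(N=n)
 = 2·1/5 + 7·1/5 + 12·1/5 + 17·1/5 + 22·1/5
 = 2/5 + 7/5 + 12/5 + 17/5 + 22/5
 = 12

12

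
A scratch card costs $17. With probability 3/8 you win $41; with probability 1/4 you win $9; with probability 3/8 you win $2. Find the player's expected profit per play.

1.375

E[payout] = 41·3/8 + 9·1/4 + 2·3/8
 = 123/8 + 9/4 + 3/4
 = 147/8
Net = 147/8 - 17 = 11/8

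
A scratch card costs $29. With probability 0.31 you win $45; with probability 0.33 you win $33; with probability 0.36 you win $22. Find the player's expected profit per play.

E[payout] = 45·0.31 + 33·0.33 + 22·0.36
 = 13.95 + 10.89 + 7.92
 = 32.76
Net = 32.76 - 29 = 3.76

3.76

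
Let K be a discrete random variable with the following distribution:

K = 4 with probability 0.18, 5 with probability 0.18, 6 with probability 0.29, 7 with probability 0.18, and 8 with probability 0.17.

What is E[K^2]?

E[K^2] = Σ k^2·P(K=k)
 = 16·0.18 + 25·0.18 + 36·0.29 + 49·0.18 + 64·0.17
 = 2.88 + 4.5 + 10.44 + 8.82 + 10.88
 = 37.52

37.52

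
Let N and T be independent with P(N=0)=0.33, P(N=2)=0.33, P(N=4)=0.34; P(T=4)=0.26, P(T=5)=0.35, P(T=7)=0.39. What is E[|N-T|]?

E[|N-T|] = Σ_n Σ_t |n-t| · P(N=n)P(T=t)
 = 4·0.0858 + 5·0.1155 + 7·0.1287 + 2·0.0858 + 3·0.1155 + 5·0.1287 + 0·0.0884 + 1·0.119 + 3·0.1326
 = 0.3432 + 0.5775 + 0.9009 + 0.1716 + 0.3465 + 0.6435 + 0 + 0.119 + 0.3978
 = 3.5

3.5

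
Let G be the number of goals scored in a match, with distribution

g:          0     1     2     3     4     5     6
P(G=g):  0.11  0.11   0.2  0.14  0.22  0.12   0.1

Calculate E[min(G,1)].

E[min(G,1)] = Σ min(g,1)·P(G=g)
 = 0·0.11 + 1·0.11 + 1·0.2 + 1·0.14 + 1·0.22 + 1·0.12 + 1·0.1
 = 0 + 0.11 + 0.2 + 0.14 + 0.22 + 0.12 + 0.1
 = 0.89

0.89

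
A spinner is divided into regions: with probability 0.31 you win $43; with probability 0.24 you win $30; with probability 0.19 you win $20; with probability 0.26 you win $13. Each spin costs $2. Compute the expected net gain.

E[payout] = 43·0.31 + 30·0.24 + 20·0.19 + 13·0.26
 = 13.33 + 7.2 + 3.8 + 3.38
 = 27.71
Net = 27.71 - 2 = 25.71

25.71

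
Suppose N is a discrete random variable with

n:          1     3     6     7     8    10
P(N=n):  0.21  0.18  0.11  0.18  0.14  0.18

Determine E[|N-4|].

3.21

E[|N-4|] = Σ |n-4|·P(N=n)
 = 3·0.21 + 1·0.18 + 2·0.11 + 3·0.18 + 4·0.14 + 6·0.18
 = 0.63 + 0.18 + 0.22 + 0.54 + 0.56 + 1.08
 = 3.21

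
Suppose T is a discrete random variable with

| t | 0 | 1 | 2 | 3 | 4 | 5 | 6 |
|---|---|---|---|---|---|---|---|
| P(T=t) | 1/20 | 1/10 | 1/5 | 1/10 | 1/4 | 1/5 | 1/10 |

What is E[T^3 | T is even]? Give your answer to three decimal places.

P(T is even) = 1/20 + 1/5 + 1/4 + 1/10 = 3/5.
E[T^3 | T is even] = [0·1/20 + 8·1/5 + 64·1/4 + 216·1/10] / (3/5)
 = 196/5 / (3/5)
 = 196/3

65.333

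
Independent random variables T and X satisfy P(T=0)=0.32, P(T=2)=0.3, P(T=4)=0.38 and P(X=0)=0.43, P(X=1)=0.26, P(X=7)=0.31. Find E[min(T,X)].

E[min(T,X)] = Σ_t Σ_x min(t,x) · P(T=t)P(X=x)
 = 0·0.1376 + 0·0.0832 + 0·0.0992 + 0·0.129 + 1·0.078 + 2·0.093 + 0·0.1634 + 1·0.0988 + 4·0.1178
 = 0 + 0 + 0 + 0 + 0.078 + 0.186 + 0 + 0.0988 + 0.4712
 = 0.834

0.834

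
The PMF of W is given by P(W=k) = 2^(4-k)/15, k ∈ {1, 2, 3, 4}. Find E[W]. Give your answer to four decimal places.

1.7333

E[W] = Σ w·P(W=w)
 = 1·8/15 + 2·4/15 + 3·2/15 + 4·1/15
 = 8/15 + 8/15 + 2/5 + 4/15
 = 26/15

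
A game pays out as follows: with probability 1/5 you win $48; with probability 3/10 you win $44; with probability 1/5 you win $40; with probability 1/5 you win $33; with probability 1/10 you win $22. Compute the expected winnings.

E[payout] = 48·1/5 + 44·3/10 + 40·1/5 + 33·1/5 + 22·1/10
 = 48/5 + 66/5 + 8 + 33/5 + 11/5
 = 198/5

39.6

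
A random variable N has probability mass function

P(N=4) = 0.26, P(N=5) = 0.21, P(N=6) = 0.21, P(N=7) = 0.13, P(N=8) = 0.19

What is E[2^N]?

89.6

E[2^N] = Σ 2^n·P(N=n)
 = 16·0.26 + 32·0.21 + 64·0.21 + 128·0.13 + 256·0.19
 = 4.16 + 6.72 + 13.44 + 16.64 + 48.64
 = 89.6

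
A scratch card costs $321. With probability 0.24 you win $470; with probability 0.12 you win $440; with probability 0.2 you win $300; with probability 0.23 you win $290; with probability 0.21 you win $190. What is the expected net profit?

11.2

E[payout] = 470·0.24 + 440·0.12 + 300·0.2 + 290·0.23 + 190·0.21
 = 112.8 + 52.8 + 60 + 66.7 + 39.9
 = 332.2
Net = 332.2 - 321 = 11.2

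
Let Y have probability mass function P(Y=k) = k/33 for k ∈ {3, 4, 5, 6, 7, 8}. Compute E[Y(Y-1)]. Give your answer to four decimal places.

32.9697

E[Y(Y-1)] = Σ y(y-1)·P(Y=y)
 = 6·1/11 + 12·4/33 + 20·5/33 + 30·2/11 + 42·7/33 + 56·8/33
 = 6/11 + 16/11 + 100/33 + 60/11 + 98/11 + 448/33
 = 1088/33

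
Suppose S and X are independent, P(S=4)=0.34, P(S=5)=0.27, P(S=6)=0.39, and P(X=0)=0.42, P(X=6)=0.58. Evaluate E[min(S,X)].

2.929

E[min(S,X)] = Σ_s Σ_x min(s,x) · P(S=s)P(X=x)
 = 0·0.1428 + 4·0.1972 + 0·0.1134 + 5·0.1566 + 0·0.1638 + 6·0.2262
 = 0 + 0.7888 + 0 + 0.783 + 0 + 1.3572
 = 2.929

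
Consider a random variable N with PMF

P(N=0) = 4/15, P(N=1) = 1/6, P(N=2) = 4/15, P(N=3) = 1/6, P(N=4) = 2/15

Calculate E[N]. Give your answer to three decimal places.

1.733

E[N] = Σ n·P(N=n)
 = 0·4/15 + 1·1/6 + 2·4/15 + 3·1/6 + 4·2/15
 = 0 + 1/6 + 8/15 + 1/2 + 8/15
 = 26/15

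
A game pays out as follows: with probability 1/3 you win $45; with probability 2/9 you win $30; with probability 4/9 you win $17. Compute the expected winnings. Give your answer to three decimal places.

29.222

E[payout] = 45·1/3 + 30·2/9 + 17·4/9
 = 15 + 20/3 + 68/9
 = 263/9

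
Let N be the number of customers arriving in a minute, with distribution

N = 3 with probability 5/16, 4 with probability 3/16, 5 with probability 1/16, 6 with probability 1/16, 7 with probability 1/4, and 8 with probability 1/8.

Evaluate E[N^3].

E[N^3] = Σ n^3·P(N=n)
 = 27·5/16 + 64·3/16 + 125·1/16 + 216·1/16 + 343·1/4 + 512·1/8
 = 135/16 + 12 + 125/16 + 27/2 + 343/4 + 64
 = 383/2

191.5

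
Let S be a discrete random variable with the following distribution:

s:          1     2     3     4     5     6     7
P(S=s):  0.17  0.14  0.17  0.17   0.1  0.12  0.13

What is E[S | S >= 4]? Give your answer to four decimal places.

P(S >= 4) = 0.17 + 0.1 + 0.12 + 0.13 = 0.52.
E[S | S >= 4] = [4·0.17 + 5·0.1 + 6·0.12 + 7·0.13] / 0.52
 = 2.81 / 0.52
 = 281/52

5.4038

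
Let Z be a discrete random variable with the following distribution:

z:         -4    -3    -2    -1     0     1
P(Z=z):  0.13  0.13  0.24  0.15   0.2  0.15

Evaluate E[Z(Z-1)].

5.9

E[Z(Z-1)] = Σ z(z-1)·P(Z=z)
 = 20·0.13 + 12·0.13 + 6·0.24 + 2·0.15 + 0·0.2 + 0·0.15
 = 2.6 + 1.56 + 1.44 + 0.3 + 0 + 0
 = 5.9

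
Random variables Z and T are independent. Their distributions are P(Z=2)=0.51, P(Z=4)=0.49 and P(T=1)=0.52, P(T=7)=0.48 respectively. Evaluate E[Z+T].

6.86

E[Z+T] = Σ_z Σ_t (z+t) · P(Z=z)P(T=t)
 = 3·0.2652 + 9·0.2448 + 5·0.2548 + 11·0.2352
 = 0.7956 + 2.2032 + 1.274 + 2.5872
 = 6.86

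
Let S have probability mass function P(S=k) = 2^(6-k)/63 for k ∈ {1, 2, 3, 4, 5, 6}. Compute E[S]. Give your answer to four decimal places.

E[S] = Σ s·P(S=s)
 = 1·32/63 + 2·16/63 + 3·8/63 + 4·4/63 + 5·2/63 + 6·1/63
 = 32/63 + 32/63 + 8/21 + 16/63 + 10/63 + 2/21
 = 40/21

1.9048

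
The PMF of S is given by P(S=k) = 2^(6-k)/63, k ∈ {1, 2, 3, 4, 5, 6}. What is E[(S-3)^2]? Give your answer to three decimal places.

2.619

E[(S-3)^2] = Σ (s-3)^2·P(S=s)
 = 4·32/63 + 1·16/63 + 0·8/63 + 1·4/63 + 4·2/63 + 9·1/63
 = 128/63 + 16/63 + 0 + 4/63 + 8/63 + 1/7
 = 55/21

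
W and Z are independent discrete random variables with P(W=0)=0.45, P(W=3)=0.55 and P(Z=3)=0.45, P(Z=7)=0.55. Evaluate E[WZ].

E[WZ] = Σ_w Σ_z wz · P(W=w)P(Z=z)
 = 0·0.2025 + 0·0.2475 + 9·0.2475 + 21·0.3025
 = 0 + 0 + 2.2275 + 6.3525
 = 8.58

8.58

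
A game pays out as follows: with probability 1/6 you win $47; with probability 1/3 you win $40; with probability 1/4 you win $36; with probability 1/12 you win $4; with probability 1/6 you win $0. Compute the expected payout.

30.5

E[payout] = 47·1/6 + 40·1/3 + 36·1/4 + 4·1/12 + 0·1/6
 = 47/6 + 40/3 + 9 + 1/3 + 0
 = 61/2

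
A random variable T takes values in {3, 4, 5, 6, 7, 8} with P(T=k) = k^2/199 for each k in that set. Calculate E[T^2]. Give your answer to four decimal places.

43.9950

E[T^2] = Σ t^2·P(T=t)
 = 9·9/199 + 16·16/199 + 25·25/199 + 36·36/199 + 49·49/199 + 64·64/199
 = 81/199 + 256/199 + 625/199 + 1296/199 + 2401/199 + 4096/199
 = 8755/199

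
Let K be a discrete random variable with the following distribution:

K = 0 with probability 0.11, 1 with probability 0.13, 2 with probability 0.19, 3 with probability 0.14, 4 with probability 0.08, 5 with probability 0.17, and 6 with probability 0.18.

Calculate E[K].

E[K] = Σ k·P(K=k)
 = 0·0.11 + 1·0.13 + 2·0.19 + 3·0.14 + 4·0.08 + 5·0.17 + 6·0.18
 = 0 + 0.13 + 0.38 + 0.42 + 0.32 + 0.85 + 1.08
 = 3.18

3.18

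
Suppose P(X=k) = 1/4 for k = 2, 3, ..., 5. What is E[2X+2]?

E[2X+2] = Σ (2x+2)·P(X=x)
 = 6·1/4 + 8·1/4 + 10·1/4 + 12·1/4
 = 3/2 + 2 + 5/2 + 3
 = 9

9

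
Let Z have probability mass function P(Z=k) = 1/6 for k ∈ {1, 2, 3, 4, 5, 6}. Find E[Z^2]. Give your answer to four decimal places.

15.1667

E[Z^2] = Σ z^2·P(Z=z)
 = 1·1/6 + 4·1/6 + 9·1/6 + 16·1/6 + 25·1/6 + 36·1/6
 = 1/6 + 2/3 + 3/2 + 8/3 + 25/6 + 6
 = 91/6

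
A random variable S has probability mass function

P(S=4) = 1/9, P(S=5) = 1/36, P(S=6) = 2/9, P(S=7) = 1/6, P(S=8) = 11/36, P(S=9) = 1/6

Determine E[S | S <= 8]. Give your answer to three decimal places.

6.633

P(S <= 8) = 1/9 + 1/36 + 2/9 + 1/6 + 11/36 = 5/6.
E[S | S <= 8] = [4·1/9 + 5·1/36 + 6·2/9 + 7·1/6 + 8·11/36] / (5/6)
 = 199/36 / (5/6)
 = 199/30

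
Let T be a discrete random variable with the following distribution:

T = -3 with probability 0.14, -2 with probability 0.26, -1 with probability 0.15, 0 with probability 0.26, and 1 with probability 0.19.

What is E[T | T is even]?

-1

P(T is even) = 0.26 + 0.26 = 0.52.
E[T | T is even] = [(-2)·0.26 + 0·0.26] / 0.52
 = -0.52 / 0.52
 = -1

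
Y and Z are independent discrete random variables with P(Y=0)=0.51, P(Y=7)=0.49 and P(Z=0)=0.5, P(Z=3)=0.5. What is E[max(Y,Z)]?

4.195

E[max(Y,Z)] = Σ_y Σ_z max(y,z) · P(Y=y)P(Z=z)
 = 0·0.255 + 3·0.255 + 7·0.245 + 7·0.245
 = 0 + 0.765 + 1.715 + 1.715
 = 4.195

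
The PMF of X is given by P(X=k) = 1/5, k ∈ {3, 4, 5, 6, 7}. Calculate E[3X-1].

14

E[3X-1] = Σ (3x-1)·P(X=x)
 = 8·1/5 + 11·1/5 + 14·1/5 + 17·1/5 + 20·1/5
 = 8/5 + 11/5 + 14/5 + 17/5 + 4
 = 14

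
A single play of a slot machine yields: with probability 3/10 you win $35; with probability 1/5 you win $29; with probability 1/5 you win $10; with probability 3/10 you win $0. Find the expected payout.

18.3

E[payout] = 35·3/10 + 29·1/5 + 10·1/5 + 0·3/10
 = 21/2 + 29/5 + 2 + 0
 = 183/10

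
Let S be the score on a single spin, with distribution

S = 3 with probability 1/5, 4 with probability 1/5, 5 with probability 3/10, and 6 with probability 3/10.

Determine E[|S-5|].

E[|S-5|] = Σ |s-5|·P(S=s)
 = 2·1/5 + 1·1/5 + 0·3/10 + 1·3/10
 = 2/5 + 1/5 + 0 + 3/10
 = 9/10

0.9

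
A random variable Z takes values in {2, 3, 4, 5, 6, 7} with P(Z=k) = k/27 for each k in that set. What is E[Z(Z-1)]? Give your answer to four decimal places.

E[Z(Z-1)] = Σ z(z-1)·P(Z=z)
 = 2·2/27 + 6·1/9 + 12·4/27 + 20·5/27 + 30·2/9 + 42·7/27
 = 4/27 + 2/3 + 16/9 + 100/27 + 20/3 + 98/9
 = 644/27

23.8519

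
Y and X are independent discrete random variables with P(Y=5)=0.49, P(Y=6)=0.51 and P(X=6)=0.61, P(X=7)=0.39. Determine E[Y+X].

E[Y+X] = Σ_y Σ_x (y+x) · P(Y=y)P(X=x)
 = 11·0.2989 + 12·0.1911 + 12·0.3111 + 13·0.1989
 = 3.2879 + 2.2932 + 3.7332 + 2.5857
 = 11.9

11.9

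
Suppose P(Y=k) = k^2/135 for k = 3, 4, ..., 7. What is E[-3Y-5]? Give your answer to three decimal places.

-22.222

E[-3Y-5] = Σ (-3y-5)·P(Y=y)
 = (-14)·1/15 + (-17)·16/135 + (-20)·5/27 + (-23)·4/15 + (-26)·49/135
 = (-14/15) + (-272/135) + (-100/27) + (-92/15) + (-1274/135)
 = -200/9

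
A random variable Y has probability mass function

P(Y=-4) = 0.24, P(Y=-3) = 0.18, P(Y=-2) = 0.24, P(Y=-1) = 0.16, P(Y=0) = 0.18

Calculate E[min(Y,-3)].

-3.24

E[min(Y,-3)] = Σ min(y,-3)·P(Y=y)
 = (-4)·0.24 + (-3)·0.18 + (-3)·0.24 + (-3)·0.16 + (-3)·0.18
 = (-0.96) + (-0.54) + (-0.72) + (-0.48) + (-0.54)
 = -3.24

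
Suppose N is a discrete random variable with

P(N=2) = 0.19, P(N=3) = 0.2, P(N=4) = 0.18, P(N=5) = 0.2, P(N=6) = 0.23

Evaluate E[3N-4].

8.24

E[3N-4] = Σ (3n-4)·P(N=n)
 = 2·0.19 + 5·0.2 + 8·0.18 + 11·0.2 + 14·0.23
 = 0.38 + 1 + 1.44 + 2.2 + 3.22
 = 8.24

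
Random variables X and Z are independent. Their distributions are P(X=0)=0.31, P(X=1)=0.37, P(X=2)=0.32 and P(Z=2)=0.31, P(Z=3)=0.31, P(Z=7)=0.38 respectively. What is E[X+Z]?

E[X+Z] = Σ_x Σ_z (x+z) · P(X=x)P(Z=z)
 = 2·0.0961 + 3·0.0961 + 7·0.1178 + 3·0.1147 + 4·0.1147 + 8·0.1406 + 4·0.0992 + 5·0.0992 + 9·0.1216
 = 0.1922 + 0.2883 + 0.8246 + 0.3441 + 0.4588 + 1.1248 + 0.3968 + 0.496 + 1.0944
 = 5.22

5.22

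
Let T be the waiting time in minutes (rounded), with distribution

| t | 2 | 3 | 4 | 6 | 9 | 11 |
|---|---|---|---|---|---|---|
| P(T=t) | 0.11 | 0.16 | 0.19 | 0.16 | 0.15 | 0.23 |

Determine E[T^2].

E[T^2] = Σ t^2·P(T=t)
 = 4·0.11 + 9·0.16 + 16·0.19 + 36·0.16 + 81·0.15 + 121·0.23
 = 0.44 + 1.44 + 3.04 + 5.76 + 12.15 + 27.83
 = 50.66

50.66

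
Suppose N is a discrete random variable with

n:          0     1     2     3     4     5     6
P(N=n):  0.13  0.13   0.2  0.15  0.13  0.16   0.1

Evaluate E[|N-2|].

1.68

E[|N-2|] = Σ |n-2|·P(N=n)
 = 2·0.13 + 1·0.13 + 0·0.2 + 1·0.15 + 2·0.13 + 3·0.16 + 4·0.1
 = 0.26 + 0.13 + 0 + 0.15 + 0.26 + 0.48 + 0.4
 = 1.68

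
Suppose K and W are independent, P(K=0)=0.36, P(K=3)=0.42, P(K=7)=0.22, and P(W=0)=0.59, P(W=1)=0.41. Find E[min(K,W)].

0.2624

E[min(K,W)] = Σ_k Σ_w min(k,w) · P(K=k)P(W=w)
 = 0·0.2124 + 0·0.1476 + 0·0.2478 + 1·0.1722 + 0·0.1298 + 1·0.0902
 = 0 + 0 + 0 + 0.1722 + 0 + 0.0902
 = 0.2624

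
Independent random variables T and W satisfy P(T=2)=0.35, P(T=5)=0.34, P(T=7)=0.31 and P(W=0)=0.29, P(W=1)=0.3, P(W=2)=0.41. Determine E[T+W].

E[T+W] = Σ_t Σ_w (t+w) · P(T=t)P(W=w)
 = 2·0.1015 + 3·0.105 + 4·0.1435 + 5·0.0986 + 6·0.102 + 7·0.1394 + 7·0.0899 + 8·0.093 + 9·0.1271
 = 0.203 + 0.315 + 0.574 + 0.493 + 0.612 + 0.9758 + 0.6293 + 0.744 + 1.1439
 = 5.69

5.69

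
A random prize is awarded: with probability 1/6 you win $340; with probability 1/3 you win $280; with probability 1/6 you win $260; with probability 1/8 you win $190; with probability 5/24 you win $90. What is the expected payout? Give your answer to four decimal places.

E[payout] = 340·1/6 + 280·1/3 + 260·1/6 + 190·1/8 + 90·5/24
 = 170/3 + 280/3 + 130/3 + 95/4 + 75/4
 = 1415/6

235.8333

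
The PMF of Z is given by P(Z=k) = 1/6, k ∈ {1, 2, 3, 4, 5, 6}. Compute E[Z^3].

E[Z^3] = Σ z^3·P(Z=z)
 = 1·1/6 + 8·1/6 + 27·1/6 + 64·1/6 + 125·1/6 + 216·1/6
 = 1/6 + 4/3 + 9/2 + 32/3 + 125/6 + 36
 = 147/2

73.5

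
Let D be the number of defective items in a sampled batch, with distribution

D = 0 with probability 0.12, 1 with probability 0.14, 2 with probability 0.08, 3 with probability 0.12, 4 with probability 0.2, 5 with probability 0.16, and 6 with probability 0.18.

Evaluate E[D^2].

E[D^2] = Σ d^2·P(D=d)
 = 0·0.12 + 1·0.14 + 4·0.08 + 9·0.12 + 16·0.2 + 25·0.16 + 36·0.18
 = 0 + 0.14 + 0.32 + 1.08 + 3.2 + 4 + 6.48
 = 15.22

15.22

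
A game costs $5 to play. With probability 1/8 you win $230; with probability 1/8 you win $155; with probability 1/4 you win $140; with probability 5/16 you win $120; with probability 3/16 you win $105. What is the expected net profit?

E[payout] = 230·1/8 + 155·1/8 + 140·1/4 + 120·5/16 + 105·3/16
 = 115/4 + 155/8 + 35 + 75/2 + 315/16
 = 2245/16
Net = 2245/16 - 5 = 2165/16

135.3125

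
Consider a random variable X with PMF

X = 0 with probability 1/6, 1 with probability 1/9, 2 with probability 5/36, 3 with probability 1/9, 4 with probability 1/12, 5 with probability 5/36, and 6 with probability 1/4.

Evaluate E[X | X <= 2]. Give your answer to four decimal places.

0.9333

P(X <= 2) = 1/6 + 1/9 + 5/36 = 5/12.
E[X | X <= 2] = [0·1/6 + 1·1/9 + 2·5/36] / (5/12)
 = 7/18 / (5/12)
 = 14/15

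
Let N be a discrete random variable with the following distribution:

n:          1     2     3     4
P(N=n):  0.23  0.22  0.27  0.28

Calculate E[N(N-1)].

5.42

E[N(N-1)] = Σ n(n-1)·P(N=n)
 = 0·0.23 + 2·0.22 + 6·0.27 + 12·0.28
 = 0 + 0.44 + 1.62 + 3.36
 = 5.42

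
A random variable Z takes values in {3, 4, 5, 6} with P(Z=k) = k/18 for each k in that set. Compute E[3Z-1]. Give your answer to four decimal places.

13.3333

E[3Z-1] = Σ (3z-1)·P(Z=z)
 = 8·1/6 + 11·2/9 + 14·5/18 + 17·1/3
 = 4/3 + 22/9 + 35/9 + 17/3
 = 40/3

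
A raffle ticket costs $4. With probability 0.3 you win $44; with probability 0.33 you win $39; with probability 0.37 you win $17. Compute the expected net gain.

E[payout] = 44·0.3 + 39·0.33 + 17·0.37
 = 13.2 + 12.87 + 6.29
 = 32.36
Net = 32.36 - 4 = 28.36

28.36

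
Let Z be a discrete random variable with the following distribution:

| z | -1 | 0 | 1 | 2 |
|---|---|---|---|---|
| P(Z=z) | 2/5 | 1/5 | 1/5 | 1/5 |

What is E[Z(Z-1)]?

E[Z(Z-1)] = Σ z(z-1)·P(Z=z)
 = 2·2/5 + 0·1/5 + 0·1/5 + 2·1/5
 = 4/5 + 0 + 0 + 2/5
 = 6/5

1.2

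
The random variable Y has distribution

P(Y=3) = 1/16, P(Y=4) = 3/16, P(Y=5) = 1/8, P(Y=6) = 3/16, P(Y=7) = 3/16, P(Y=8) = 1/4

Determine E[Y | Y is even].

P(Y is even) = 3/16 + 3/16 + 1/4 = 5/8.
E[Y | Y is even] = [4·3/16 + 6·3/16 + 8·1/4] / (5/8)
 = 31/8 / (5/8)
 = 31/5

6.2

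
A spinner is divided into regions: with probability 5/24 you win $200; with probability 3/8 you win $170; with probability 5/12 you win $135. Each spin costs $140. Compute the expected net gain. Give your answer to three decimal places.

21.667

E[payout] = 200·5/24 + 170·3/8 + 135·5/12
 = 125/3 + 255/4 + 225/4
 = 485/3
Net = 485/3 - 140 = 65/3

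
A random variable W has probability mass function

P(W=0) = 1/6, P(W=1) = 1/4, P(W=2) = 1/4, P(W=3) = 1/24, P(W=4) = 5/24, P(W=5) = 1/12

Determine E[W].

2.125

E[W] = Σ w·P(W=w)
 = 0·1/6 + 1·1/4 + 2·1/4 + 3·1/24 + 4·5/24 + 5·1/12
 = 0 + 1/4 + 1/2 + 1/8 + 5/6 + 5/12
 = 17/8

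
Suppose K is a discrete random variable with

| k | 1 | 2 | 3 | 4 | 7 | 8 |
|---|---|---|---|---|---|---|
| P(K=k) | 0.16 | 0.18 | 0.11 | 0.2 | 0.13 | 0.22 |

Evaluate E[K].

E[K] = Σ k·P(K=k)
 = 1·0.16 + 2·0.18 + 3·0.11 + 4·0.2 + 7·0.13 + 8·0.22
 = 0.16 + 0.36 + 0.33 + 0.8 + 0.91 + 1.76
 = 4.32

4.32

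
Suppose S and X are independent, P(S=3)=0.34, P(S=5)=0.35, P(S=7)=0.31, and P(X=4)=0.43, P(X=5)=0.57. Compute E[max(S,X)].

E[max(S,X)] = Σ_s Σ_x max(s,x) · P(S=s)P(X=x)
 = 4·0.1462 + 5·0.1938 + 5·0.1505 + 5·0.1995 + 7·0.1333 + 7·0.1767
 = 0.5848 + 0.969 + 0.7525 + 0.9975 + 0.9331 + 1.2369
 = 5.4738

5.4738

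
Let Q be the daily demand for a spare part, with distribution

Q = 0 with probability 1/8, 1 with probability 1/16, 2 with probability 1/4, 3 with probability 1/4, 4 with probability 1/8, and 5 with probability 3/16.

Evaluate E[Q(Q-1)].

E[Q(Q-1)] = Σ q(q-1)·P(Q=q)
 = 0·1/8 + 0·1/16 + 2·1/4 + 6·1/4 + 12·1/8 + 20·3/16
 = 0 + 0 + 1/2 + 3/2 + 3/2 + 15/4
 = 29/4

7.25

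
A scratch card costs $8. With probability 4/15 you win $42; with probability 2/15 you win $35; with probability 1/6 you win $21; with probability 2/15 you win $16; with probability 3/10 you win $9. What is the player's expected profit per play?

16.2

E[payout] = 42·4/15 + 35·2/15 + 21·1/6 + 16·2/15 + 9·3/10
 = 56/5 + 14/3 + 7/2 + 32/15 + 27/10
 = 121/5
Net = 121/5 - 8 = 81/5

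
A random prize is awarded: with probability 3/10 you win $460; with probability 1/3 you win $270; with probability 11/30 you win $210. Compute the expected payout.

E[payout] = 460·3/10 + 270·1/3 + 210·11/30
 = 138 + 90 + 77
 = 305

305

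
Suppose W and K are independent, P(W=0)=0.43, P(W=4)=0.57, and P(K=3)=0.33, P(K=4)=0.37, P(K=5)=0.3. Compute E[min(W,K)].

E[min(W,K)] = Σ_w Σ_k min(w,k) · P(W=w)P(K=k)
 = 0·0.1419 + 0·0.1591 + 0·0.129 + 3·0.1881 + 4·0.2109 + 4·0.171
 = 0 + 0 + 0 + 0.5643 + 0.8436 + 0.684
 = 2.0919

2.0919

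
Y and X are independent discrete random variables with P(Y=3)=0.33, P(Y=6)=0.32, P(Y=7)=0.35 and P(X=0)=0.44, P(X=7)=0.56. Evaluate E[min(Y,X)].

3.0016

E[min(Y,X)] = Σ_y Σ_x min(y,x) · P(Y=y)P(X=x)
 = 0·0.1452 + 3·0.1848 + 0·0.1408 + 6·0.1792 + 0·0.154 + 7·0.196
 = 0 + 0.5544 + 0 + 1.0752 + 0 + 1.372
 = 3.0016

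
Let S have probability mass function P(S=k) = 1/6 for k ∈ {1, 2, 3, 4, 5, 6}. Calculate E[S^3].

73.5

E[S^3] = Σ s^3·P(S=s)
 = 1·1/6 + 8·1/6 + 27·1/6 + 64·1/6 + 125·1/6 + 216·1/6
 = 1/6 + 4/3 + 9/2 + 32/3 + 125/6 + 36
 = 147/2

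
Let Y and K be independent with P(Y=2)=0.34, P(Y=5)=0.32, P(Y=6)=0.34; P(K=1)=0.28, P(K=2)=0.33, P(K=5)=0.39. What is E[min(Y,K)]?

E[min(Y,K)] = Σ_y Σ_k min(y,k) · P(Y=y)P(K=k)
 = 1·0.0952 + 2·0.1122 + 2·0.1326 + 1·0.0896 + 2·0.1056 + 5·0.1248 + 1·0.0952 + 2·0.1122 + 5·0.1326
 = 0.0952 + 0.2244 + 0.2652 + 0.0896 + 0.2112 + 0.624 + 0.0952 + 0.2244 + 0.663
 = 2.4922

2.4922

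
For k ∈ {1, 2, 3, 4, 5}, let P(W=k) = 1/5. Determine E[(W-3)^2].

2

E[(W-3)^2] = Σ (w-3)^2·P(W=w)
 = 4·1/5 + 1·1/5 + 0·1/5 + 1·1/5 + 4·1/5
 = 4/5 + 1/5 + 0 + 1/5 + 4/5
 = 2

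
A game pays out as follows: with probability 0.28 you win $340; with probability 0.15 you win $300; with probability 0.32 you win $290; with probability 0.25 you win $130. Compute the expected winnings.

E[payout] = 340·0.28 + 300·0.15 + 290·0.32 + 130·0.25
 = 95.2 + 45 + 92.8 + 32.5
 = 265.5

265.5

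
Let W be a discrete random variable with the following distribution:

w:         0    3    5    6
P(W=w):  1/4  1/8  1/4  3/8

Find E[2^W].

E[2^W] = Σ 2^w·P(W=w)
 = 1·1/4 + 8·1/8 + 32·1/4 + 64·3/8
 = 1/4 + 1 + 8 + 24
 = 133/4

33.25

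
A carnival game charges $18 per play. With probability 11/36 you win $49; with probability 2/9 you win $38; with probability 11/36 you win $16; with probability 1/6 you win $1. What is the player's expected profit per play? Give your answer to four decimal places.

10.4722

E[payout] = 49·11/36 + 38·2/9 + 16·11/36 + 1·1/6
 = 539/36 + 76/9 + 44/9 + 1/6
 = 1025/36
Net = 1025/36 - 18 = 377/36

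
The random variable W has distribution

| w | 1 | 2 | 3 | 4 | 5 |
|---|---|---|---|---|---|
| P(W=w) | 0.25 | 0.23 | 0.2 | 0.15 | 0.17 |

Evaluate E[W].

E[W] = Σ w·P(W=w)
 = 1·0.25 + 2·0.23 + 3·0.2 + 4·0.15 + 5·0.17
 = 0.25 + 0.46 + 0.6 + 0.6 + 0.85
 = 2.76

2.76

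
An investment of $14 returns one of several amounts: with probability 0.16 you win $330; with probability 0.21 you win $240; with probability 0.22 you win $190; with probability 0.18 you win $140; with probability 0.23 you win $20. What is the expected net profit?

160.8

E[payout] = 330·0.16 + 240·0.21 + 190·0.22 + 140·0.18 + 20·0.23
 = 52.8 + 50.4 + 41.8 + 25.2 + 4.6
 = 174.8
Net = 174.8 - 14 = 160.8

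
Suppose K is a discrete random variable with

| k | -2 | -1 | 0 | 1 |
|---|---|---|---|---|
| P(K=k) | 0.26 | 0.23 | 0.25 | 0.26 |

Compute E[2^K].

0.95

E[2^K] = Σ 2^k·P(K=k)
 = 0.25·0.26 + 0.5·0.23 + 1·0.25 + 2·0.26
 = 0.065 + 0.115 + 0.25 + 0.52
 = 0.95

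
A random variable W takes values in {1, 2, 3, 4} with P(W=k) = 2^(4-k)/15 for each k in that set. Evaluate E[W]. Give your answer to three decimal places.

1.733

E[W] = Σ w·P(W=w)
 = 1·8/15 + 2·4/15 + 3·2/15 + 4·1/15
 = 8/15 + 8/15 + 2/5 + 4/15
 = 26/15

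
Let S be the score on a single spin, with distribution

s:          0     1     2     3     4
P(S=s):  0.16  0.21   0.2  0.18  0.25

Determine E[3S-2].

4.45

E[3S-2] = Σ (3s-2)·P(S=s)
 = (-2)·0.16 + 1·0.21 + 4·0.2 + 7·0.18 + 10·0.25
 = (-0.32) + 0.21 + 0.8 + 1.26 + 2.5
 = 4.45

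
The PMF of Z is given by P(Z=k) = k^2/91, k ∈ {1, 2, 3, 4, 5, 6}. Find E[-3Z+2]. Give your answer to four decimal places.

-12.5385

E[-3Z+2] = Σ (-3z+2)·P(Z=z)
 = (-1)·1/91 + (-4)·4/91 + (-7)·9/91 + (-10)·16/91 + (-13)·25/91 + (-16)·36/91
 = (-1/91) + (-16/91) + (-9/13) + (-160/91) + (-25/7) + (-576/91)
 = -163/13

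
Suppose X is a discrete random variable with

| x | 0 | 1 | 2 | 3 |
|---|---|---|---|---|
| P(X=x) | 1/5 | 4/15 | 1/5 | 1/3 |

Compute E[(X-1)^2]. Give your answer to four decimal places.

1.7333

E[(X-1)^2] = Σ (x-1)^2·P(X=x)
 = 1·1/5 + 0·4/15 + 1·1/5 + 4·1/3
 = 1/5 + 0 + 1/5 + 4/3
 = 26/15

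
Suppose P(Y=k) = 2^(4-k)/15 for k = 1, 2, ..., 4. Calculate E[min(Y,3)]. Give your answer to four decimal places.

E[min(Y,3)] = Σ min(y,3)·P(Y=y)
 = 1·8/15 + 2·4/15 + 3·2/15 + 3·1/15
 = 8/15 + 8/15 + 2/5 + 1/5
 = 5/3

1.6667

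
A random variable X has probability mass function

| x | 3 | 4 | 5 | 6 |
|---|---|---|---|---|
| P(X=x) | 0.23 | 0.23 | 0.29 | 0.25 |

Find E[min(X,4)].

E[min(X,4)] = Σ min(x,4)·P(X=x)
 = 3·0.23 + 4·0.23 + 4·0.29 + 4·0.25
 = 0.69 + 0.92 + 1.16 + 1
 = 3.77

3.77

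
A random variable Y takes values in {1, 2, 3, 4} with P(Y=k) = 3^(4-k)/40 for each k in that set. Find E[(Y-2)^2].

0.85

E[(Y-2)^2] = Σ (y-2)^2·P(Y=y)
 = 1·27/40 + 0·9/40 + 1·3/40 + 4·1/40
 = 27/40 + 0 + 3/40 + 1/10
 = 17/20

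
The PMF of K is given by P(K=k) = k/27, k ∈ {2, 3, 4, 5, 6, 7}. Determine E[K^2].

E[K^2] = Σ k^2·P(K=k)
 = 4·2/27 + 9·1/9 + 16·4/27 + 25·5/27 + 36·2/9 + 49·7/27
 = 8/27 + 1 + 64/27 + 125/27 + 8 + 343/27
 = 29

29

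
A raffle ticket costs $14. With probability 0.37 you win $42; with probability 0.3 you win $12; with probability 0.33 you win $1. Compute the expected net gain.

E[payout] = 42·0.37 + 12·0.3 + 1·0.33
 = 15.54 + 3.6 + 0.33
 = 19.47
Net = 19.47 - 14 = 5.47

5.47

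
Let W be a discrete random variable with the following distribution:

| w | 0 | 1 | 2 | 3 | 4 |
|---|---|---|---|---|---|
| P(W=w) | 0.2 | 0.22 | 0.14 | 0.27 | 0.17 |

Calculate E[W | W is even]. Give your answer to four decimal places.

1.8824

P(W is even) = 0.2 + 0.14 + 0.17 = 0.51.
E[W | W is even] = [0·0.2 + 2·0.14 + 4·0.17] / 0.51
 = 0.96 / 0.51
 = 32/17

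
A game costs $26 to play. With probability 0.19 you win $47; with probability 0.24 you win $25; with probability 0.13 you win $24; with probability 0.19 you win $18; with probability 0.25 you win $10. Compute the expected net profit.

E[payout] = 47·0.19 + 25·0.24 + 24·0.13 + 18·0.19 + 10·0.25
 = 8.93 + 6 + 3.12 + 3.42 + 2.5
 = 23.97
Net = 23.97 - 26 = -2.03

-2.03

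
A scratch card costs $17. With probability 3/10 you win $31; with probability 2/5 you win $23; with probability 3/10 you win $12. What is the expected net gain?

E[payout] = 31·3/10 + 23·2/5 + 12·3/10
 = 93/10 + 46/5 + 18/5
 = 221/10
Net = 221/10 - 17 = 51/10

5.1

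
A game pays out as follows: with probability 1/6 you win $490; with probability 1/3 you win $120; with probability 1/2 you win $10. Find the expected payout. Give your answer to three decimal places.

126.667

E[payout] = 490·1/6 + 120·1/3 + 10·1/2
 = 245/3 + 40 + 5
 = 380/3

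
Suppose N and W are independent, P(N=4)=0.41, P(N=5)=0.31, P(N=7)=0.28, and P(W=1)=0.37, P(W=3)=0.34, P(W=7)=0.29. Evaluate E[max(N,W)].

5.6865

E[max(N,W)] = Σ_n Σ_w max(n,w) · P(N=n)P(W=w)
 = 4·0.1517 + 4·0.1394 + 7·0.1189 + 5·0.1147 + 5·0.1054 + 7·0.0899 + 7·0.1036 + 7·0.0952 + 7·0.0812
 = 0.6068 + 0.5576 + 0.8323 + 0.5735 + 0.527 + 0.6293 + 0.7252 + 0.6664 + 0.5684
 = 5.6865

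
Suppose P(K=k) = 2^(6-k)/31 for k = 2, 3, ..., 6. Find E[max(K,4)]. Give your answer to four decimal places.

E[max(K,4)] = Σ max(k,4)·P(K=k)
 = 4·16/31 + 4·8/31 + 4·4/31 + 5·2/31 + 6·1/31
 = 64/31 + 32/31 + 16/31 + 10/31 + 6/31
 = 128/31

4.1290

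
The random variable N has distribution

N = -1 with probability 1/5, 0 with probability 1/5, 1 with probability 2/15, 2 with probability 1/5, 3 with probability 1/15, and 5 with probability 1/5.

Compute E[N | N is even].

P(N is even) = 1/5 + 1/5 = 2/5.
E[N | N is even] = [0·1/5 + 2·1/5] / (2/5)
 = 2/5 / (2/5)
 = 1

1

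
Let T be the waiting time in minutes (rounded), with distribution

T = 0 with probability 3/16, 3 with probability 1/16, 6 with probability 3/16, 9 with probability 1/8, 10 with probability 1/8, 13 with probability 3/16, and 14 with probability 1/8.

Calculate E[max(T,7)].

E[max(T,7)] = Σ max(t,7)·P(T=t)
 = 7·3/16 + 7·1/16 + 7·3/16 + 9·1/8 + 10·1/8 + 13·3/16 + 14·1/8
 = 21/16 + 7/16 + 21/16 + 9/8 + 5/4 + 39/16 + 7/4
 = 77/8

9.625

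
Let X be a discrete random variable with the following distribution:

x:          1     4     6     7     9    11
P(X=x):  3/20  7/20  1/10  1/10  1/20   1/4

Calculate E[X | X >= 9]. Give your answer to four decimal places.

P(X >= 9) = 1/20 + 1/4 = 3/10.
E[X | X >= 9] = [9·1/20 + 11·1/4] / (3/10)
 = 16/5 / (3/10)
 = 32/3

10.6667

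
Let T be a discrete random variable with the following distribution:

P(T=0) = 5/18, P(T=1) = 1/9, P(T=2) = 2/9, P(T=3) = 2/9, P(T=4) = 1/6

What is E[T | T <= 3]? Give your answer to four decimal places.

P(T <= 3) = 5/18 + 1/9 + 2/9 + 2/9 = 5/6.
E[T | T <= 3] = [0·5/18 + 1·1/9 + 2·2/9 + 3·2/9] / (5/6)
 = 11/9 / (5/6)
 = 22/15

1.4667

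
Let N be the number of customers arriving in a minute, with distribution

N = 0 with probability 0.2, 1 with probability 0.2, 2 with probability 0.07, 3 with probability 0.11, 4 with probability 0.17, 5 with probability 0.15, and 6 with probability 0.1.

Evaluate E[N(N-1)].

E[N(N-1)] = Σ n(n-1)·P(N=n)
 = 0·0.2 + 0·0.2 + 2·0.07 + 6·0.11 + 12·0.17 + 20·0.15 + 30·0.1
 = 0 + 0 + 0.14 + 0.66 + 2.04 + 3 + 3
 = 8.84

8.84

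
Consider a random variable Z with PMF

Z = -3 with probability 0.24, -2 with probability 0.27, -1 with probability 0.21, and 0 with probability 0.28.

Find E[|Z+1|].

1.03

E[|Z+1|] = Σ |z+1|·P(Z=z)
 = 2·0.24 + 1·0.27 + 0·0.21 + 1·0.28
 = 0.48 + 0.27 + 0 + 0.28
 = 1.03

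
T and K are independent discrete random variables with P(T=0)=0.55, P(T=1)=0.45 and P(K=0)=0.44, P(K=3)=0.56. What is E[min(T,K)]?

0.252

E[min(T,K)] = Σ_t Σ_k min(t,k) · P(T=t)P(K=k)
 = 0·0.242 + 0·0.308 + 0·0.198 + 1·0.252
 = 0 + 0 + 0 + 0.252
 = 0.252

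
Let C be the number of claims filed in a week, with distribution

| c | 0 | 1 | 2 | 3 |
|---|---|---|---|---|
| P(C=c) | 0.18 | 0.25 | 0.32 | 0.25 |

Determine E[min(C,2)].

1.39

E[min(C,2)] = Σ min(c,2)·P(C=c)
 = 0·0.18 + 1·0.25 + 2·0.32 + 2·0.25
 = 0 + 0.25 + 0.64 + 0.5
 = 1.39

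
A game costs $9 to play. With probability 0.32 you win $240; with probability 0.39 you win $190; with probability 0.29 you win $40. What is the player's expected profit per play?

E[payout] = 240·0.32 + 190·0.39 + 40·0.29
 = 76.8 + 74.1 + 11.6
 = 162.5
Net = 162.5 - 9 = 153.5

153.5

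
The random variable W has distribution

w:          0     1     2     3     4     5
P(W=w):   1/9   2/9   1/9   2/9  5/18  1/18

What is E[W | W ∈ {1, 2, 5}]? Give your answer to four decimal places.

1.8571

P(W ∈ {1, 2, 5}) = 2/9 + 1/9 + 1/18 = 7/18.
E[W | W ∈ {1, 2, 5}] = [1·2/9 + 2·1/9 + 5·1/18] / (7/18)
 = 13/18 / (7/18)
 = 13/7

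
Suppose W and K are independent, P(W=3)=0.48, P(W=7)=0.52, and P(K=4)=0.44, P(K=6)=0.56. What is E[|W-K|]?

1.9952

E[|W-K|] = Σ_w Σ_k |w-k| · P(W=w)P(K=k)
 = 1·0.2112 + 3·0.2688 + 3·0.2288 + 1·0.2912
 = 0.2112 + 0.8064 + 0.6864 + 0.2912
 = 1.9952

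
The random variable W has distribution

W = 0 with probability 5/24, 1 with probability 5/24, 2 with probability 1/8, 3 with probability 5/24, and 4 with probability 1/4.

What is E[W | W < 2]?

P(W < 2) = 5/24 + 5/24 = 5/12.
E[W | W < 2] = [0·5/24 + 1·5/24] / (5/12)
 = 5/24 / (5/12)
 = 1/2

0.5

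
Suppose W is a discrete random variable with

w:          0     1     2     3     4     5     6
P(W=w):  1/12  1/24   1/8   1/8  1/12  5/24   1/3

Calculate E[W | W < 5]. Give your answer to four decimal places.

P(W < 5) = 1/12 + 1/24 + 1/8 + 1/8 + 1/12 = 11/24.
E[W | W < 5] = [0·1/12 + 1·1/24 + 2·1/8 + 3·1/8 + 4·1/12] / (11/24)
 = 1 / (11/24)
 = 24/11

2.1818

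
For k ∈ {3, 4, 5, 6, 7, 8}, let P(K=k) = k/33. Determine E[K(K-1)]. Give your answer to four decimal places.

32.9697

E[K(K-1)] = Σ k(k-1)·P(K=k)
 = 6·1/11 + 12·4/33 + 20·5/33 + 30·2/11 + 42·7/33 + 56·8/33
 = 6/11 + 16/11 + 100/33 + 60/11 + 98/11 + 448/33
 = 1088/33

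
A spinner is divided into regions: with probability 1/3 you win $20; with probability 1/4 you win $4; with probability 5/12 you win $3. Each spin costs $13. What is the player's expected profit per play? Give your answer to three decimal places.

-4.083

E[payout] = 20·1/3 + 4·1/4 + 3·5/12
 = 20/3 + 1 + 5/4
 = 107/12
Net = 107/12 - 13 = -49/12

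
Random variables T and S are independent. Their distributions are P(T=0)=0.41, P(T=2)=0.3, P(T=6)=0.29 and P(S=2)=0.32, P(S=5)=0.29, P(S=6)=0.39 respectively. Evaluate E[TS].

10.3662

E[TS] = Σ_t Σ_s ts · P(T=t)P(S=s)
 = 0·0.1312 + 0·0.1189 + 0·0.1599 + 4·0.096 + 10·0.087 + 12·0.117 + 12·0.0928 + 30·0.0841 + 36·0.1131
 = 0 + 0 + 0 + 0.384 + 0.87 + 1.404 + 1.1136 + 2.523 + 4.0716
 = 10.3662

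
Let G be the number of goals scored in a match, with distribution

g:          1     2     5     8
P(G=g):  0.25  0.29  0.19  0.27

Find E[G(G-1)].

19.5

E[G(G-1)] = Σ g(g-1)·P(G=g)
 = 0·0.25 + 2·0.29 + 20·0.19 + 56·0.27
 = 0 + 0.58 + 3.8 + 15.12
 = 19.5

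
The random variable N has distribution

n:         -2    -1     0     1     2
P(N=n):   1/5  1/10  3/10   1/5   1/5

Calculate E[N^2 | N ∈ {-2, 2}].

P(N ∈ {-2, 2}) = 1/5 + 1/5 = 2/5.
E[N^2 | N ∈ {-2, 2}] = [4·1/5 + 4·1/5] / (2/5)
 = 8/5 / (2/5)
 = 4

4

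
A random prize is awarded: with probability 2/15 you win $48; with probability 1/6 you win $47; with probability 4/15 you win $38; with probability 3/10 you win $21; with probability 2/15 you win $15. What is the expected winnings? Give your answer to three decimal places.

32.667

E[payout] = 48·2/15 + 47·1/6 + 38·4/15 + 21·3/10 + 15·2/15
 = 32/5 + 47/6 + 152/15 + 63/10 + 2
 = 98/3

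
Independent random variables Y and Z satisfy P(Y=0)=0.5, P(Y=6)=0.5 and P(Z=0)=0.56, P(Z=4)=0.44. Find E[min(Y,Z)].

0.88

E[min(Y,Z)] = Σ_y Σ_z min(y,z) · P(Y=y)P(Z=z)
 = 0·0.28 + 0·0.22 + 0·0.28 + 4·0.22
 = 0 + 0 + 0 + 0.88
 = 0.88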